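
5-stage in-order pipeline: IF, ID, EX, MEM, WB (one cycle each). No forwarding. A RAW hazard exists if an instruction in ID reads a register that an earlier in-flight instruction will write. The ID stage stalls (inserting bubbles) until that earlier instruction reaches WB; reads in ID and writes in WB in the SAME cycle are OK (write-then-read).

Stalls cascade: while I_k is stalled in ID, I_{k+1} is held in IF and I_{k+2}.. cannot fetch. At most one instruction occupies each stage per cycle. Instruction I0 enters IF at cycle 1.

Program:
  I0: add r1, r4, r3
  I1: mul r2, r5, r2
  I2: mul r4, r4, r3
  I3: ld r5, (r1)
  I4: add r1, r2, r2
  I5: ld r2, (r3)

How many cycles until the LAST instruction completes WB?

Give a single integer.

Answer: 10

Derivation:
I0 add r1 <- r4,r3: IF@1 ID@2 stall=0 (-) EX@3 MEM@4 WB@5
I1 mul r2 <- r5,r2: IF@2 ID@3 stall=0 (-) EX@4 MEM@5 WB@6
I2 mul r4 <- r4,r3: IF@3 ID@4 stall=0 (-) EX@5 MEM@6 WB@7
I3 ld r5 <- r1: IF@4 ID@5 stall=0 (-) EX@6 MEM@7 WB@8
I4 add r1 <- r2,r2: IF@5 ID@6 stall=0 (-) EX@7 MEM@8 WB@9
I5 ld r2 <- r3: IF@6 ID@7 stall=0 (-) EX@8 MEM@9 WB@10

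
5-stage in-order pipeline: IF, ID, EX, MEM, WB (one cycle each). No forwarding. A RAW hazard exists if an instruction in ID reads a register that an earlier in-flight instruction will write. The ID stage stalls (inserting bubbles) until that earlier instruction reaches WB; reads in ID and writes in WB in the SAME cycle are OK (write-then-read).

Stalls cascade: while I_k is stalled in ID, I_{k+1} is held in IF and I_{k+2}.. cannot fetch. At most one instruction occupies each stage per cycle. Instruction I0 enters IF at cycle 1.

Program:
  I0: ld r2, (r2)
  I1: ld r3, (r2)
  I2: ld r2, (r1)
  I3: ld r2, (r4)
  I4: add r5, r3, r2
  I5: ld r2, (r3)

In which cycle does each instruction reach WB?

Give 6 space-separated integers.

Answer: 5 8 9 10 13 14

Derivation:
I0 ld r2 <- r2: IF@1 ID@2 stall=0 (-) EX@3 MEM@4 WB@5
I1 ld r3 <- r2: IF@2 ID@3 stall=2 (RAW on I0.r2 (WB@5)) EX@6 MEM@7 WB@8
I2 ld r2 <- r1: IF@3 ID@6 stall=0 (-) EX@7 MEM@8 WB@9
I3 ld r2 <- r4: IF@6 ID@7 stall=0 (-) EX@8 MEM@9 WB@10
I4 add r5 <- r3,r2: IF@7 ID@8 stall=2 (RAW on I3.r2 (WB@10)) EX@11 MEM@12 WB@13
I5 ld r2 <- r3: IF@8 ID@11 stall=0 (-) EX@12 MEM@13 WB@14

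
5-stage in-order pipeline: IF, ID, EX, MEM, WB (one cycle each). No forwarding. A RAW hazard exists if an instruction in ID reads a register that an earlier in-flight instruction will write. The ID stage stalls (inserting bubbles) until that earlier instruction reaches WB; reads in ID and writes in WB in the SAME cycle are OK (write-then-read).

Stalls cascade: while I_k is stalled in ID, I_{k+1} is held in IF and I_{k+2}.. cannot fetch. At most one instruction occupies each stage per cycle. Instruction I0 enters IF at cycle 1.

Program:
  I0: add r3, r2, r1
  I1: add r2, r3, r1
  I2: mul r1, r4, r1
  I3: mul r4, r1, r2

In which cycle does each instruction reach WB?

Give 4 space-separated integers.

Answer: 5 8 9 12

Derivation:
I0 add r3 <- r2,r1: IF@1 ID@2 stall=0 (-) EX@3 MEM@4 WB@5
I1 add r2 <- r3,r1: IF@2 ID@3 stall=2 (RAW on I0.r3 (WB@5)) EX@6 MEM@7 WB@8
I2 mul r1 <- r4,r1: IF@3 ID@6 stall=0 (-) EX@7 MEM@8 WB@9
I3 mul r4 <- r1,r2: IF@6 ID@7 stall=2 (RAW on I2.r1 (WB@9)) EX@10 MEM@11 WB@12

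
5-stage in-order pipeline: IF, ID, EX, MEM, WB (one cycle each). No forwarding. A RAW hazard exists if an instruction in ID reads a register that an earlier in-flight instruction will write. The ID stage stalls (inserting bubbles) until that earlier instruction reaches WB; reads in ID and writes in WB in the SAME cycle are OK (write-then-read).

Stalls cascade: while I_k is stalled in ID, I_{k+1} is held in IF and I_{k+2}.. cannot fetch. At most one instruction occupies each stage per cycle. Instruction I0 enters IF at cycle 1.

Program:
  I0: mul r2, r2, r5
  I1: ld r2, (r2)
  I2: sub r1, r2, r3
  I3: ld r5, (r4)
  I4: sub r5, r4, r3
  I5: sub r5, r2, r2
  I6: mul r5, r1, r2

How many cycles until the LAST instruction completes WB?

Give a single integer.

Answer: 15

Derivation:
I0 mul r2 <- r2,r5: IF@1 ID@2 stall=0 (-) EX@3 MEM@4 WB@5
I1 ld r2 <- r2: IF@2 ID@3 stall=2 (RAW on I0.r2 (WB@5)) EX@6 MEM@7 WB@8
I2 sub r1 <- r2,r3: IF@3 ID@6 stall=2 (RAW on I1.r2 (WB@8)) EX@9 MEM@10 WB@11
I3 ld r5 <- r4: IF@6 ID@9 stall=0 (-) EX@10 MEM@11 WB@12
I4 sub r5 <- r4,r3: IF@9 ID@10 stall=0 (-) EX@11 MEM@12 WB@13
I5 sub r5 <- r2,r2: IF@10 ID@11 stall=0 (-) EX@12 MEM@13 WB@14
I6 mul r5 <- r1,r2: IF@11 ID@12 stall=0 (-) EX@13 MEM@14 WB@15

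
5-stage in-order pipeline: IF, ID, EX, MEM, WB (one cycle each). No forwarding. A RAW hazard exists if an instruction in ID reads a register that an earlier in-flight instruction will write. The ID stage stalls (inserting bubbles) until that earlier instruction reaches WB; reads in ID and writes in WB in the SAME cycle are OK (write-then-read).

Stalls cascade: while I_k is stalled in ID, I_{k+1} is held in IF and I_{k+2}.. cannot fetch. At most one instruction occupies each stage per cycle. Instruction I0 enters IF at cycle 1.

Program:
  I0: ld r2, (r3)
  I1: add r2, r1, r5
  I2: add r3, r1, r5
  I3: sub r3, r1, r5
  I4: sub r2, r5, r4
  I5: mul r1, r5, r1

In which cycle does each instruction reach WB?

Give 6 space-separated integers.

I0 ld r2 <- r3: IF@1 ID@2 stall=0 (-) EX@3 MEM@4 WB@5
I1 add r2 <- r1,r5: IF@2 ID@3 stall=0 (-) EX@4 MEM@5 WB@6
I2 add r3 <- r1,r5: IF@3 ID@4 stall=0 (-) EX@5 MEM@6 WB@7
I3 sub r3 <- r1,r5: IF@4 ID@5 stall=0 (-) EX@6 MEM@7 WB@8
I4 sub r2 <- r5,r4: IF@5 ID@6 stall=0 (-) EX@7 MEM@8 WB@9
I5 mul r1 <- r5,r1: IF@6 ID@7 stall=0 (-) EX@8 MEM@9 WB@10

Answer: 5 6 7 8 9 10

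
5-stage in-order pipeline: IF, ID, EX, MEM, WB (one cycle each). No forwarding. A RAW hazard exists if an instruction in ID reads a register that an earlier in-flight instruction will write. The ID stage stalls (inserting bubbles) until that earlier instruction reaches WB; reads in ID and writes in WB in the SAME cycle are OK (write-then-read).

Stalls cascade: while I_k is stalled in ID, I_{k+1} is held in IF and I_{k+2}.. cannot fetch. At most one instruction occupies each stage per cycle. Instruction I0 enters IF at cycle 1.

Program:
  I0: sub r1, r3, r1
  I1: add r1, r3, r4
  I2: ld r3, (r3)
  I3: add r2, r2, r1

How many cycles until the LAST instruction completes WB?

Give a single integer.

I0 sub r1 <- r3,r1: IF@1 ID@2 stall=0 (-) EX@3 MEM@4 WB@5
I1 add r1 <- r3,r4: IF@2 ID@3 stall=0 (-) EX@4 MEM@5 WB@6
I2 ld r3 <- r3: IF@3 ID@4 stall=0 (-) EX@5 MEM@6 WB@7
I3 add r2 <- r2,r1: IF@4 ID@5 stall=1 (RAW on I1.r1 (WB@6)) EX@7 MEM@8 WB@9

Answer: 9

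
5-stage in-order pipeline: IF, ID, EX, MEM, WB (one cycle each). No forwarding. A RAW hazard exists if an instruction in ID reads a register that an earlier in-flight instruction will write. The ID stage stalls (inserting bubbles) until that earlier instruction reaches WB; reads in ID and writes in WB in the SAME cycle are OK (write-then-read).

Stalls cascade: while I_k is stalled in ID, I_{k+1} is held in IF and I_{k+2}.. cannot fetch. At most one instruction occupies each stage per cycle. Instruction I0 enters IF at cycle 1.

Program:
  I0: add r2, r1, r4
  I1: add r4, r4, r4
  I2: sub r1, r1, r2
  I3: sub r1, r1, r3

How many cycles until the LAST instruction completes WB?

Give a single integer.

Answer: 11

Derivation:
I0 add r2 <- r1,r4: IF@1 ID@2 stall=0 (-) EX@3 MEM@4 WB@5
I1 add r4 <- r4,r4: IF@2 ID@3 stall=0 (-) EX@4 MEM@5 WB@6
I2 sub r1 <- r1,r2: IF@3 ID@4 stall=1 (RAW on I0.r2 (WB@5)) EX@6 MEM@7 WB@8
I3 sub r1 <- r1,r3: IF@4 ID@6 stall=2 (RAW on I2.r1 (WB@8)) EX@9 MEM@10 WB@11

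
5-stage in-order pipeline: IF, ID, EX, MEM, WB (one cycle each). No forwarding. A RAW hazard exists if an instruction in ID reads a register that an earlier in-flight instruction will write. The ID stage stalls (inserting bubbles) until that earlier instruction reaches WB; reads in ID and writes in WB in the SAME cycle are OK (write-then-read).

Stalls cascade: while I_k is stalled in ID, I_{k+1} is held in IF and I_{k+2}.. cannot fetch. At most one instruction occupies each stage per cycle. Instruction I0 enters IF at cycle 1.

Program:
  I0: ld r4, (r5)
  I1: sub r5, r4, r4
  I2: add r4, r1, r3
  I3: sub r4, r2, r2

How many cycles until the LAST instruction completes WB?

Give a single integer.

Answer: 10

Derivation:
I0 ld r4 <- r5: IF@1 ID@2 stall=0 (-) EX@3 MEM@4 WB@5
I1 sub r5 <- r4,r4: IF@2 ID@3 stall=2 (RAW on I0.r4 (WB@5)) EX@6 MEM@7 WB@8
I2 add r4 <- r1,r3: IF@3 ID@6 stall=0 (-) EX@7 MEM@8 WB@9
I3 sub r4 <- r2,r2: IF@6 ID@7 stall=0 (-) EX@8 MEM@9 WB@10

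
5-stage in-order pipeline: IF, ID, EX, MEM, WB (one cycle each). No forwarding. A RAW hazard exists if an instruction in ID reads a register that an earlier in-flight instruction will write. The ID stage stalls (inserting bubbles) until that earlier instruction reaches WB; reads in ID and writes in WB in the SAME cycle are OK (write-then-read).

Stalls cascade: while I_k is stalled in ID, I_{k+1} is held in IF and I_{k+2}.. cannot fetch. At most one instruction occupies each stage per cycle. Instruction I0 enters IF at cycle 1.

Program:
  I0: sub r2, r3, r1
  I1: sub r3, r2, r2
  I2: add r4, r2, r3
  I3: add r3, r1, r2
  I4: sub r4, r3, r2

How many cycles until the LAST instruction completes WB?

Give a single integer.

Answer: 15

Derivation:
I0 sub r2 <- r3,r1: IF@1 ID@2 stall=0 (-) EX@3 MEM@4 WB@5
I1 sub r3 <- r2,r2: IF@2 ID@3 stall=2 (RAW on I0.r2 (WB@5)) EX@6 MEM@7 WB@8
I2 add r4 <- r2,r3: IF@3 ID@6 stall=2 (RAW on I1.r3 (WB@8)) EX@9 MEM@10 WB@11
I3 add r3 <- r1,r2: IF@6 ID@9 stall=0 (-) EX@10 MEM@11 WB@12
I4 sub r4 <- r3,r2: IF@9 ID@10 stall=2 (RAW on I3.r3 (WB@12)) EX@13 MEM@14 WB@15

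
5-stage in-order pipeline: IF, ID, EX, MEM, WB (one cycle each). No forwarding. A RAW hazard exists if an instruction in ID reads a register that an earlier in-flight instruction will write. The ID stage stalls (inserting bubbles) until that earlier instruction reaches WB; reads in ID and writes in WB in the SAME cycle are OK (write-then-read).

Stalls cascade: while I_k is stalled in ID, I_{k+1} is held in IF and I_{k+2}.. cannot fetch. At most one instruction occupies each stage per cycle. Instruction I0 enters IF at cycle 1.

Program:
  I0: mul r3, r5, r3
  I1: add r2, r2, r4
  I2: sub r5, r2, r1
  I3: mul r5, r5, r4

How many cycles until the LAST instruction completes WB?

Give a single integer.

I0 mul r3 <- r5,r3: IF@1 ID@2 stall=0 (-) EX@3 MEM@4 WB@5
I1 add r2 <- r2,r4: IF@2 ID@3 stall=0 (-) EX@4 MEM@5 WB@6
I2 sub r5 <- r2,r1: IF@3 ID@4 stall=2 (RAW on I1.r2 (WB@6)) EX@7 MEM@8 WB@9
I3 mul r5 <- r5,r4: IF@4 ID@7 stall=2 (RAW on I2.r5 (WB@9)) EX@10 MEM@11 WB@12

Answer: 12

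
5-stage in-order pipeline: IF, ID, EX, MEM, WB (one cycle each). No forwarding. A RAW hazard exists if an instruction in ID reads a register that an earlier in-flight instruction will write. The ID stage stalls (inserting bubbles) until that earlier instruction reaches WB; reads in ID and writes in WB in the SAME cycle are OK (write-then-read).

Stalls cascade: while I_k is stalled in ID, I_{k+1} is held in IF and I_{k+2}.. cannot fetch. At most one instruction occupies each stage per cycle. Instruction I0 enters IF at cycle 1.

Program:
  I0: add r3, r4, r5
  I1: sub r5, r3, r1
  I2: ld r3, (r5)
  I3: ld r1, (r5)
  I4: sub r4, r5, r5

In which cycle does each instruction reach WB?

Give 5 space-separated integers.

Answer: 5 8 11 12 13

Derivation:
I0 add r3 <- r4,r5: IF@1 ID@2 stall=0 (-) EX@3 MEM@4 WB@5
I1 sub r5 <- r3,r1: IF@2 ID@3 stall=2 (RAW on I0.r3 (WB@5)) EX@6 MEM@7 WB@8
I2 ld r3 <- r5: IF@3 ID@6 stall=2 (RAW on I1.r5 (WB@8)) EX@9 MEM@10 WB@11
I3 ld r1 <- r5: IF@6 ID@9 stall=0 (-) EX@10 MEM@11 WB@12
I4 sub r4 <- r5,r5: IF@9 ID@10 stall=0 (-) EX@11 MEM@12 WB@13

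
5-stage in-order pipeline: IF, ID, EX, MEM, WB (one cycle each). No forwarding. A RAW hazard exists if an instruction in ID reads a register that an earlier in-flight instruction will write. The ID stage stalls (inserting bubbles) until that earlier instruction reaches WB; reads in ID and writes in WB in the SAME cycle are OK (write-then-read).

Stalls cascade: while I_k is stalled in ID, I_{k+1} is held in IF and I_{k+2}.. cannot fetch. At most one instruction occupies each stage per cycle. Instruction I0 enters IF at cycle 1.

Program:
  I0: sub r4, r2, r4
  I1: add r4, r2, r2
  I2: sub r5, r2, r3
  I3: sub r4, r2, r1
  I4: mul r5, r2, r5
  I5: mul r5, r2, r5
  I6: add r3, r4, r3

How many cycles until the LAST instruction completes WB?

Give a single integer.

Answer: 14

Derivation:
I0 sub r4 <- r2,r4: IF@1 ID@2 stall=0 (-) EX@3 MEM@4 WB@5
I1 add r4 <- r2,r2: IF@2 ID@3 stall=0 (-) EX@4 MEM@5 WB@6
I2 sub r5 <- r2,r3: IF@3 ID@4 stall=0 (-) EX@5 MEM@6 WB@7
I3 sub r4 <- r2,r1: IF@4 ID@5 stall=0 (-) EX@6 MEM@7 WB@8
I4 mul r5 <- r2,r5: IF@5 ID@6 stall=1 (RAW on I2.r5 (WB@7)) EX@8 MEM@9 WB@10
I5 mul r5 <- r2,r5: IF@6 ID@8 stall=2 (RAW on I4.r5 (WB@10)) EX@11 MEM@12 WB@13
I6 add r3 <- r4,r3: IF@8 ID@11 stall=0 (-) EX@12 MEM@13 WB@14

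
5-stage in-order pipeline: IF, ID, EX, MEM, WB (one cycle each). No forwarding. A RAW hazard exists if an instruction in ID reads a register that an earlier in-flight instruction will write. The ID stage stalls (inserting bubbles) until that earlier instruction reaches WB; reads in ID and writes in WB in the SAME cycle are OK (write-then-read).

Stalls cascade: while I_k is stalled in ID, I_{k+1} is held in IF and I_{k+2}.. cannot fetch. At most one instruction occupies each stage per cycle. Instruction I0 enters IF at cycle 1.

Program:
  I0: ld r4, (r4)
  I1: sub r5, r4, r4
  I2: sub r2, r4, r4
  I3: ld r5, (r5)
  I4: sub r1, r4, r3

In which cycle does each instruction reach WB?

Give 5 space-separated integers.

I0 ld r4 <- r4: IF@1 ID@2 stall=0 (-) EX@3 MEM@4 WB@5
I1 sub r5 <- r4,r4: IF@2 ID@3 stall=2 (RAW on I0.r4 (WB@5)) EX@6 MEM@7 WB@8
I2 sub r2 <- r4,r4: IF@3 ID@6 stall=0 (-) EX@7 MEM@8 WB@9
I3 ld r5 <- r5: IF@6 ID@7 stall=1 (RAW on I1.r5 (WB@8)) EX@9 MEM@10 WB@11
I4 sub r1 <- r4,r3: IF@7 ID@9 stall=0 (-) EX@10 MEM@11 WB@12

Answer: 5 8 9 11 12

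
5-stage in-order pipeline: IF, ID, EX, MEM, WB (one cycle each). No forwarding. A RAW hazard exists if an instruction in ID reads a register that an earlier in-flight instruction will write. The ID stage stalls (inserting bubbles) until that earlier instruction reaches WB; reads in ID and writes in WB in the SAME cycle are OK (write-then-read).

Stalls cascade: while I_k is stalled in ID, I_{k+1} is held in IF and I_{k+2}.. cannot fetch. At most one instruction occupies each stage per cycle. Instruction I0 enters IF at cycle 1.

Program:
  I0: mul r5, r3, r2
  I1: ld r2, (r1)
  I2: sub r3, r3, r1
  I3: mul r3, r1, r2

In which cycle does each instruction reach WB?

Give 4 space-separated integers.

Answer: 5 6 7 9

Derivation:
I0 mul r5 <- r3,r2: IF@1 ID@2 stall=0 (-) EX@3 MEM@4 WB@5
I1 ld r2 <- r1: IF@2 ID@3 stall=0 (-) EX@4 MEM@5 WB@6
I2 sub r3 <- r3,r1: IF@3 ID@4 stall=0 (-) EX@5 MEM@6 WB@7
I3 mul r3 <- r1,r2: IF@4 ID@5 stall=1 (RAW on I1.r2 (WB@6)) EX@7 MEM@8 WB@9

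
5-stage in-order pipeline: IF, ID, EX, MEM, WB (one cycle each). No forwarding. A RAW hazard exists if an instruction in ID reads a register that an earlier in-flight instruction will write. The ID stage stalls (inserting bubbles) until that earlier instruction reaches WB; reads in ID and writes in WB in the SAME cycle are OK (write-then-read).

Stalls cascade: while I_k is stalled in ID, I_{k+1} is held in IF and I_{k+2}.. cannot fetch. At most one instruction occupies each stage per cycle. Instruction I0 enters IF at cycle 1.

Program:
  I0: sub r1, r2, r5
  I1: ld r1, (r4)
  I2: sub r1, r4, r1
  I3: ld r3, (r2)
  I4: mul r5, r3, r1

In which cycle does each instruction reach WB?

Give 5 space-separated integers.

Answer: 5 6 9 10 13

Derivation:
I0 sub r1 <- r2,r5: IF@1 ID@2 stall=0 (-) EX@3 MEM@4 WB@5
I1 ld r1 <- r4: IF@2 ID@3 stall=0 (-) EX@4 MEM@5 WB@6
I2 sub r1 <- r4,r1: IF@3 ID@4 stall=2 (RAW on I1.r1 (WB@6)) EX@7 MEM@8 WB@9
I3 ld r3 <- r2: IF@4 ID@7 stall=0 (-) EX@8 MEM@9 WB@10
I4 mul r5 <- r3,r1: IF@7 ID@8 stall=2 (RAW on I3.r3 (WB@10)) EX@11 MEM@12 WB@13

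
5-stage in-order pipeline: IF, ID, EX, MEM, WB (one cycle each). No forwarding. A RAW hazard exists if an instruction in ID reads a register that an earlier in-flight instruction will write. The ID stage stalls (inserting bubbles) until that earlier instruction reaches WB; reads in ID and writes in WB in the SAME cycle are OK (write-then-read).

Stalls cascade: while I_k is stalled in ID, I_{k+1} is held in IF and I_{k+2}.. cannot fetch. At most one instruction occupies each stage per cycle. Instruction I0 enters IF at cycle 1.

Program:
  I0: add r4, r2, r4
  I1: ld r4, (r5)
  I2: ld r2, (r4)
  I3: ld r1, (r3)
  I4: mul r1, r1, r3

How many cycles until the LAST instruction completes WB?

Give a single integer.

Answer: 13

Derivation:
I0 add r4 <- r2,r4: IF@1 ID@2 stall=0 (-) EX@3 MEM@4 WB@5
I1 ld r4 <- r5: IF@2 ID@3 stall=0 (-) EX@4 MEM@5 WB@6
I2 ld r2 <- r4: IF@3 ID@4 stall=2 (RAW on I1.r4 (WB@6)) EX@7 MEM@8 WB@9
I3 ld r1 <- r3: IF@4 ID@7 stall=0 (-) EX@8 MEM@9 WB@10
I4 mul r1 <- r1,r3: IF@7 ID@8 stall=2 (RAW on I3.r1 (WB@10)) EX@11 MEM@12 WB@13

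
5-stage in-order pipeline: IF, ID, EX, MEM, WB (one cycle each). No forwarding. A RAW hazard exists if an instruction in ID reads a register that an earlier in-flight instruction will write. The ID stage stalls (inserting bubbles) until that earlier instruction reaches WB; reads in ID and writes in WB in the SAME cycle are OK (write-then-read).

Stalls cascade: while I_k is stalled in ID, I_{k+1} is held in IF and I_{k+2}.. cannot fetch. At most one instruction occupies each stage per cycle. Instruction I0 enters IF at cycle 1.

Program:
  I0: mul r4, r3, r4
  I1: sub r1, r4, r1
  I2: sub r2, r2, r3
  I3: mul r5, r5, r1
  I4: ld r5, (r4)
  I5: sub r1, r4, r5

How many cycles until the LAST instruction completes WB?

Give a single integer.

I0 mul r4 <- r3,r4: IF@1 ID@2 stall=0 (-) EX@3 MEM@4 WB@5
I1 sub r1 <- r4,r1: IF@2 ID@3 stall=2 (RAW on I0.r4 (WB@5)) EX@6 MEM@7 WB@8
I2 sub r2 <- r2,r3: IF@3 ID@6 stall=0 (-) EX@7 MEM@8 WB@9
I3 mul r5 <- r5,r1: IF@6 ID@7 stall=1 (RAW on I1.r1 (WB@8)) EX@9 MEM@10 WB@11
I4 ld r5 <- r4: IF@7 ID@9 stall=0 (-) EX@10 MEM@11 WB@12
I5 sub r1 <- r4,r5: IF@9 ID@10 stall=2 (RAW on I4.r5 (WB@12)) EX@13 MEM@14 WB@15

Answer: 15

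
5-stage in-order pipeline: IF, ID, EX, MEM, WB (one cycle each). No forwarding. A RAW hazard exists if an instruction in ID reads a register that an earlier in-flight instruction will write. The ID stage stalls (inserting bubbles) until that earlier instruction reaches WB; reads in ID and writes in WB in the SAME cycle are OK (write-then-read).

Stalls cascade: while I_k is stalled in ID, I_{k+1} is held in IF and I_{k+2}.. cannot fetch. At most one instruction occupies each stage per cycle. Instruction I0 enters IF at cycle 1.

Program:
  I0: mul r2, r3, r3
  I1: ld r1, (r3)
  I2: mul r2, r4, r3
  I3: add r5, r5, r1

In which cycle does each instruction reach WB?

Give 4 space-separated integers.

I0 mul r2 <- r3,r3: IF@1 ID@2 stall=0 (-) EX@3 MEM@4 WB@5
I1 ld r1 <- r3: IF@2 ID@3 stall=0 (-) EX@4 MEM@5 WB@6
I2 mul r2 <- r4,r3: IF@3 ID@4 stall=0 (-) EX@5 MEM@6 WB@7
I3 add r5 <- r5,r1: IF@4 ID@5 stall=1 (RAW on I1.r1 (WB@6)) EX@7 MEM@8 WB@9

Answer: 5 6 7 9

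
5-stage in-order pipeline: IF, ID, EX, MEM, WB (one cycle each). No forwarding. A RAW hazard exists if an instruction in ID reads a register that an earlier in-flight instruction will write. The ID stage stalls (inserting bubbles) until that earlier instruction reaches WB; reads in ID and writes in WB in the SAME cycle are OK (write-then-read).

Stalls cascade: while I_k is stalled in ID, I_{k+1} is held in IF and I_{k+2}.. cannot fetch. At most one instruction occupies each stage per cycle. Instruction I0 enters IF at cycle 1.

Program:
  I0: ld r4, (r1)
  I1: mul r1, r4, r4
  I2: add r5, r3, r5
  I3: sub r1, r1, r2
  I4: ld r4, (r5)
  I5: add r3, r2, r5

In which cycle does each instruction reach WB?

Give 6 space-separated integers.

I0 ld r4 <- r1: IF@1 ID@2 stall=0 (-) EX@3 MEM@4 WB@5
I1 mul r1 <- r4,r4: IF@2 ID@3 stall=2 (RAW on I0.r4 (WB@5)) EX@6 MEM@7 WB@8
I2 add r5 <- r3,r5: IF@3 ID@6 stall=0 (-) EX@7 MEM@8 WB@9
I3 sub r1 <- r1,r2: IF@6 ID@7 stall=1 (RAW on I1.r1 (WB@8)) EX@9 MEM@10 WB@11
I4 ld r4 <- r5: IF@7 ID@9 stall=0 (-) EX@10 MEM@11 WB@12
I5 add r3 <- r2,r5: IF@9 ID@10 stall=0 (-) EX@11 MEM@12 WB@13

Answer: 5 8 9 11 12 13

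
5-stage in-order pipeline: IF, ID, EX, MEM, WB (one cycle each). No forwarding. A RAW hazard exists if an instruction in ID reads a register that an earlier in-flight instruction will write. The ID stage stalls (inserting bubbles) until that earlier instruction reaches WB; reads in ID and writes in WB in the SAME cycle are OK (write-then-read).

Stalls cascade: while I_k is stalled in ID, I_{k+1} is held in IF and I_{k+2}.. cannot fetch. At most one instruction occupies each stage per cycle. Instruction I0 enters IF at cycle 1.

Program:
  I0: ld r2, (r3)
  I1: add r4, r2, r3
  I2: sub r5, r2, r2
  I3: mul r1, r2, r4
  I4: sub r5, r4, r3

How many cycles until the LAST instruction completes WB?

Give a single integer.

Answer: 12

Derivation:
I0 ld r2 <- r3: IF@1 ID@2 stall=0 (-) EX@3 MEM@4 WB@5
I1 add r4 <- r2,r3: IF@2 ID@3 stall=2 (RAW on I0.r2 (WB@5)) EX@6 MEM@7 WB@8
I2 sub r5 <- r2,r2: IF@3 ID@6 stall=0 (-) EX@7 MEM@8 WB@9
I3 mul r1 <- r2,r4: IF@6 ID@7 stall=1 (RAW on I1.r4 (WB@8)) EX@9 MEM@10 WB@11
I4 sub r5 <- r4,r3: IF@7 ID@9 stall=0 (-) EX@10 MEM@11 WB@12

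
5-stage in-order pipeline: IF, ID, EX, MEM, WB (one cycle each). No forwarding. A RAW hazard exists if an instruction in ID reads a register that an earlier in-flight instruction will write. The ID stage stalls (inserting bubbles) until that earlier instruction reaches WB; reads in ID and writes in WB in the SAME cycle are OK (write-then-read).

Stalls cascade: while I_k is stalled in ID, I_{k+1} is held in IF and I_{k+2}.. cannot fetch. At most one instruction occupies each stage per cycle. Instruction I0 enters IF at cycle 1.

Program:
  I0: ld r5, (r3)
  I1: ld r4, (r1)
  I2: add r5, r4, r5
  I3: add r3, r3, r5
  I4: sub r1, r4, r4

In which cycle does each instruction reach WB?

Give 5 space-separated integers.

I0 ld r5 <- r3: IF@1 ID@2 stall=0 (-) EX@3 MEM@4 WB@5
I1 ld r4 <- r1: IF@2 ID@3 stall=0 (-) EX@4 MEM@5 WB@6
I2 add r5 <- r4,r5: IF@3 ID@4 stall=2 (RAW on I1.r4 (WB@6)) EX@7 MEM@8 WB@9
I3 add r3 <- r3,r5: IF@4 ID@7 stall=2 (RAW on I2.r5 (WB@9)) EX@10 MEM@11 WB@12
I4 sub r1 <- r4,r4: IF@7 ID@10 stall=0 (-) EX@11 MEM@12 WB@13

Answer: 5 6 9 12 13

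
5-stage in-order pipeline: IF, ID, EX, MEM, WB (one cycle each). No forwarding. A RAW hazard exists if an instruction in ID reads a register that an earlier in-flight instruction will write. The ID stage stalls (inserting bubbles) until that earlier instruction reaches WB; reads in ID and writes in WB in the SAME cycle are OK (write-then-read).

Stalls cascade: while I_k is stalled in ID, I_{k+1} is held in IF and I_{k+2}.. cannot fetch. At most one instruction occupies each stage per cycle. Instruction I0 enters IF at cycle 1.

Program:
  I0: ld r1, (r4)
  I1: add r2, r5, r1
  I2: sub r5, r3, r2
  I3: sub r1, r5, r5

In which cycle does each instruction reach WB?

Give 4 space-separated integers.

Answer: 5 8 11 14

Derivation:
I0 ld r1 <- r4: IF@1 ID@2 stall=0 (-) EX@3 MEM@4 WB@5
I1 add r2 <- r5,r1: IF@2 ID@3 stall=2 (RAW on I0.r1 (WB@5)) EX@6 MEM@7 WB@8
I2 sub r5 <- r3,r2: IF@3 ID@6 stall=2 (RAW on I1.r2 (WB@8)) EX@9 MEM@10 WB@11
I3 sub r1 <- r5,r5: IF@6 ID@9 stall=2 (RAW on I2.r5 (WB@11)) EX@12 MEM@13 WB@14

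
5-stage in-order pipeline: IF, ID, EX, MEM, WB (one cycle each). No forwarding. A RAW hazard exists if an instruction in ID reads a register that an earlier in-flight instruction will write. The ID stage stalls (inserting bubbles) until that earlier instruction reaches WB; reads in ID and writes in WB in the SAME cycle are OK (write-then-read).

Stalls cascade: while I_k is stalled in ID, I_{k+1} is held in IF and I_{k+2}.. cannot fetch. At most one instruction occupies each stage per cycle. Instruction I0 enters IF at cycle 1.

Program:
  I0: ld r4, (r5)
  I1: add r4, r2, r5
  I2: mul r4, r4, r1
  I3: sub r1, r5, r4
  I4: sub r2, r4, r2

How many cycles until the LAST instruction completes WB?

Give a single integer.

I0 ld r4 <- r5: IF@1 ID@2 stall=0 (-) EX@3 MEM@4 WB@5
I1 add r4 <- r2,r5: IF@2 ID@3 stall=0 (-) EX@4 MEM@5 WB@6
I2 mul r4 <- r4,r1: IF@3 ID@4 stall=2 (RAW on I1.r4 (WB@6)) EX@7 MEM@8 WB@9
I3 sub r1 <- r5,r4: IF@4 ID@7 stall=2 (RAW on I2.r4 (WB@9)) EX@10 MEM@11 WB@12
I4 sub r2 <- r4,r2: IF@7 ID@10 stall=0 (-) EX@11 MEM@12 WB@13

Answer: 13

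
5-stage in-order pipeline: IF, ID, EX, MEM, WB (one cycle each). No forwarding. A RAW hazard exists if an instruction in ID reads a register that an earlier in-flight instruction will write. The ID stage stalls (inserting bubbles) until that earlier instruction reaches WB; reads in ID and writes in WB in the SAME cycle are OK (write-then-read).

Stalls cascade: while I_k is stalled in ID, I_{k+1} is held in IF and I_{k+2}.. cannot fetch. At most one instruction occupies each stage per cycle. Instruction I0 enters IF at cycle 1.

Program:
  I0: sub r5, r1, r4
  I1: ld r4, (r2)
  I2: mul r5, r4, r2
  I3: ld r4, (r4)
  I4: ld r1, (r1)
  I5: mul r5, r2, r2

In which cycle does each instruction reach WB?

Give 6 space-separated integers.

Answer: 5 6 9 10 11 12

Derivation:
I0 sub r5 <- r1,r4: IF@1 ID@2 stall=0 (-) EX@3 MEM@4 WB@5
I1 ld r4 <- r2: IF@2 ID@3 stall=0 (-) EX@4 MEM@5 WB@6
I2 mul r5 <- r4,r2: IF@3 ID@4 stall=2 (RAW on I1.r4 (WB@6)) EX@7 MEM@8 WB@9
I3 ld r4 <- r4: IF@4 ID@7 stall=0 (-) EX@8 MEM@9 WB@10
I4 ld r1 <- r1: IF@7 ID@8 stall=0 (-) EX@9 MEM@10 WB@11
I5 mul r5 <- r2,r2: IF@8 ID@9 stall=0 (-) EX@10 MEM@11 WB@12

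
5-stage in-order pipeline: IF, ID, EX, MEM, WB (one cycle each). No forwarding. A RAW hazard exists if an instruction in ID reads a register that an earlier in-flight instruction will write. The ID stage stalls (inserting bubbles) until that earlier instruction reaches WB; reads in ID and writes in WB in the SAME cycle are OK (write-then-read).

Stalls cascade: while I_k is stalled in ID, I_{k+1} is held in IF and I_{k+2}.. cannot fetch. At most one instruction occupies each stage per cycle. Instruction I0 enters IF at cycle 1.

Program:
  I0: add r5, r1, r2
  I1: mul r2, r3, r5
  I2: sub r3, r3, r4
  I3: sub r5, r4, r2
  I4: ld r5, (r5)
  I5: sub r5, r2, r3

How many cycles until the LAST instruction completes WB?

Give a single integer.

I0 add r5 <- r1,r2: IF@1 ID@2 stall=0 (-) EX@3 MEM@4 WB@5
I1 mul r2 <- r3,r5: IF@2 ID@3 stall=2 (RAW on I0.r5 (WB@5)) EX@6 MEM@7 WB@8
I2 sub r3 <- r3,r4: IF@3 ID@6 stall=0 (-) EX@7 MEM@8 WB@9
I3 sub r5 <- r4,r2: IF@6 ID@7 stall=1 (RAW on I1.r2 (WB@8)) EX@9 MEM@10 WB@11
I4 ld r5 <- r5: IF@7 ID@9 stall=2 (RAW on I3.r5 (WB@11)) EX@12 MEM@13 WB@14
I5 sub r5 <- r2,r3: IF@9 ID@12 stall=0 (-) EX@13 MEM@14 WB@15

Answer: 15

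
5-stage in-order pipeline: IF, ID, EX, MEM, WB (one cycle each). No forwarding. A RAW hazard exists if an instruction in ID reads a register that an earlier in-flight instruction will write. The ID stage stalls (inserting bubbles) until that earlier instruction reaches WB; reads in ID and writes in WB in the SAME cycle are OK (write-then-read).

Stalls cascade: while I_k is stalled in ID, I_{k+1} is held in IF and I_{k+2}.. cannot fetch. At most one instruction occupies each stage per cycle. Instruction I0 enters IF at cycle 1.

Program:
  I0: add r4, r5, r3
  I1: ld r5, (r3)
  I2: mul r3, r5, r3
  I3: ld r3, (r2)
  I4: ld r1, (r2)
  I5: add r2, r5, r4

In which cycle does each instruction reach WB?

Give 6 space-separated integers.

I0 add r4 <- r5,r3: IF@1 ID@2 stall=0 (-) EX@3 MEM@4 WB@5
I1 ld r5 <- r3: IF@2 ID@3 stall=0 (-) EX@4 MEM@5 WB@6
I2 mul r3 <- r5,r3: IF@3 ID@4 stall=2 (RAW on I1.r5 (WB@6)) EX@7 MEM@8 WB@9
I3 ld r3 <- r2: IF@4 ID@7 stall=0 (-) EX@8 MEM@9 WB@10
I4 ld r1 <- r2: IF@7 ID@8 stall=0 (-) EX@9 MEM@10 WB@11
I5 add r2 <- r5,r4: IF@8 ID@9 stall=0 (-) EX@10 MEM@11 WB@12

Answer: 5 6 9 10 11 12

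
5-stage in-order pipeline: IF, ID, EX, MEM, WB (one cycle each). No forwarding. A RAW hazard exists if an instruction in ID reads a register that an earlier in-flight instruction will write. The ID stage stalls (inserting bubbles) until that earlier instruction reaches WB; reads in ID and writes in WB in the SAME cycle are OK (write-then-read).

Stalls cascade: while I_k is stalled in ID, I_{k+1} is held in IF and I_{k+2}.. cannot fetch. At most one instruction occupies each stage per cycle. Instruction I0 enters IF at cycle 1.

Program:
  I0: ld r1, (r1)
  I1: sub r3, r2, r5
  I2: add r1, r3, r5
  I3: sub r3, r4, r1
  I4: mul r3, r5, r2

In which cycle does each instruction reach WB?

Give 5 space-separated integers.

Answer: 5 6 9 12 13

Derivation:
I0 ld r1 <- r1: IF@1 ID@2 stall=0 (-) EX@3 MEM@4 WB@5
I1 sub r3 <- r2,r5: IF@2 ID@3 stall=0 (-) EX@4 MEM@5 WB@6
I2 add r1 <- r3,r5: IF@3 ID@4 stall=2 (RAW on I1.r3 (WB@6)) EX@7 MEM@8 WB@9
I3 sub r3 <- r4,r1: IF@4 ID@7 stall=2 (RAW on I2.r1 (WB@9)) EX@10 MEM@11 WB@12
I4 mul r3 <- r5,r2: IF@7 ID@10 stall=0 (-) EX@11 MEM@12 WB@13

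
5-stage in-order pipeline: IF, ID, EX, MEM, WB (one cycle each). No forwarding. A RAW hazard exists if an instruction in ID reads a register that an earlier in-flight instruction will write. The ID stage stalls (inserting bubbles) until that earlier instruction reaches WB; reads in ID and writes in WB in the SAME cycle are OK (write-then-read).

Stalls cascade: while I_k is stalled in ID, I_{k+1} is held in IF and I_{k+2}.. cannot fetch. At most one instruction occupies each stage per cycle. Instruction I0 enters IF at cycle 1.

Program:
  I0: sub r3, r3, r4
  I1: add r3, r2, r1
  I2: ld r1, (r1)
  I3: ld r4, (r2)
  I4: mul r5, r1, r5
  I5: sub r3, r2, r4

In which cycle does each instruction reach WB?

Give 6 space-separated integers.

Answer: 5 6 7 8 10 11

Derivation:
I0 sub r3 <- r3,r4: IF@1 ID@2 stall=0 (-) EX@3 MEM@4 WB@5
I1 add r3 <- r2,r1: IF@2 ID@3 stall=0 (-) EX@4 MEM@5 WB@6
I2 ld r1 <- r1: IF@3 ID@4 stall=0 (-) EX@5 MEM@6 WB@7
I3 ld r4 <- r2: IF@4 ID@5 stall=0 (-) EX@6 MEM@7 WB@8
I4 mul r5 <- r1,r5: IF@5 ID@6 stall=1 (RAW on I2.r1 (WB@7)) EX@8 MEM@9 WB@10
I5 sub r3 <- r2,r4: IF@6 ID@8 stall=0 (-) EX@9 MEM@10 WB@11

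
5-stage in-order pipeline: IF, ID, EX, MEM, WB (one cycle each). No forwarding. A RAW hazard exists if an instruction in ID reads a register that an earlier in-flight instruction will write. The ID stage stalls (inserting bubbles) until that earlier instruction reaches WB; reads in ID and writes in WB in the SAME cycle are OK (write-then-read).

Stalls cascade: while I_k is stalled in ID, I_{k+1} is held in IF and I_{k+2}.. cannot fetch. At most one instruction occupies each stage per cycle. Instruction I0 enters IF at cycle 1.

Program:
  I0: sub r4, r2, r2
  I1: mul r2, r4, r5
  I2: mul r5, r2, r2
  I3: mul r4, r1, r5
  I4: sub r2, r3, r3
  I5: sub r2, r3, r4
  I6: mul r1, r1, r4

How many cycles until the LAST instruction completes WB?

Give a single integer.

Answer: 18

Derivation:
I0 sub r4 <- r2,r2: IF@1 ID@2 stall=0 (-) EX@3 MEM@4 WB@5
I1 mul r2 <- r4,r5: IF@2 ID@3 stall=2 (RAW on I0.r4 (WB@5)) EX@6 MEM@7 WB@8
I2 mul r5 <- r2,r2: IF@3 ID@6 stall=2 (RAW on I1.r2 (WB@8)) EX@9 MEM@10 WB@11
I3 mul r4 <- r1,r5: IF@6 ID@9 stall=2 (RAW on I2.r5 (WB@11)) EX@12 MEM@13 WB@14
I4 sub r2 <- r3,r3: IF@9 ID@12 stall=0 (-) EX@13 MEM@14 WB@15
I5 sub r2 <- r3,r4: IF@12 ID@13 stall=1 (RAW on I3.r4 (WB@14)) EX@15 MEM@16 WB@17
I6 mul r1 <- r1,r4: IF@13 ID@15 stall=0 (-) EX@16 MEM@17 WB@18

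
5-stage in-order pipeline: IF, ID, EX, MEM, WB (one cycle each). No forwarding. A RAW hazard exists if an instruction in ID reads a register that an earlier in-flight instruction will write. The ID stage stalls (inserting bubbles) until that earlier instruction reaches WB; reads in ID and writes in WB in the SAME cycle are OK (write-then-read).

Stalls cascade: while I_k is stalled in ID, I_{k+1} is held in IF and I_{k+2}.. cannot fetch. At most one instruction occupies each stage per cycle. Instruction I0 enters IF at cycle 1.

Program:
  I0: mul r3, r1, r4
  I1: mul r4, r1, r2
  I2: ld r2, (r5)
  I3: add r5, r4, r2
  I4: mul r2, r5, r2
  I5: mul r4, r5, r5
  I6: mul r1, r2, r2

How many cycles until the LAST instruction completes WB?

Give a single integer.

I0 mul r3 <- r1,r4: IF@1 ID@2 stall=0 (-) EX@3 MEM@4 WB@5
I1 mul r4 <- r1,r2: IF@2 ID@3 stall=0 (-) EX@4 MEM@5 WB@6
I2 ld r2 <- r5: IF@3 ID@4 stall=0 (-) EX@5 MEM@6 WB@7
I3 add r5 <- r4,r2: IF@4 ID@5 stall=2 (RAW on I2.r2 (WB@7)) EX@8 MEM@9 WB@10
I4 mul r2 <- r5,r2: IF@5 ID@8 stall=2 (RAW on I3.r5 (WB@10)) EX@11 MEM@12 WB@13
I5 mul r4 <- r5,r5: IF@8 ID@11 stall=0 (-) EX@12 MEM@13 WB@14
I6 mul r1 <- r2,r2: IF@11 ID@12 stall=1 (RAW on I4.r2 (WB@13)) EX@14 MEM@15 WB@16

Answer: 16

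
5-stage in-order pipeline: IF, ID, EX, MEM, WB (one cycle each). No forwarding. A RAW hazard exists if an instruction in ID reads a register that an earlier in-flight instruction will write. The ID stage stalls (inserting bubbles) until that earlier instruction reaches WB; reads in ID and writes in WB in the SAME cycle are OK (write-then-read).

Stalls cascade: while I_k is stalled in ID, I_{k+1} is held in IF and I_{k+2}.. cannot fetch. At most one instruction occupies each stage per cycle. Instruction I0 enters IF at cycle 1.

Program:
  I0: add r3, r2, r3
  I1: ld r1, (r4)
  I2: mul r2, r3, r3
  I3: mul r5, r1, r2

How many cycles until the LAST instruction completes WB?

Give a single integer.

Answer: 11

Derivation:
I0 add r3 <- r2,r3: IF@1 ID@2 stall=0 (-) EX@3 MEM@4 WB@5
I1 ld r1 <- r4: IF@2 ID@3 stall=0 (-) EX@4 MEM@5 WB@6
I2 mul r2 <- r3,r3: IF@3 ID@4 stall=1 (RAW on I0.r3 (WB@5)) EX@6 MEM@7 WB@8
I3 mul r5 <- r1,r2: IF@4 ID@6 stall=2 (RAW on I2.r2 (WB@8)) EX@9 MEM@10 WB@11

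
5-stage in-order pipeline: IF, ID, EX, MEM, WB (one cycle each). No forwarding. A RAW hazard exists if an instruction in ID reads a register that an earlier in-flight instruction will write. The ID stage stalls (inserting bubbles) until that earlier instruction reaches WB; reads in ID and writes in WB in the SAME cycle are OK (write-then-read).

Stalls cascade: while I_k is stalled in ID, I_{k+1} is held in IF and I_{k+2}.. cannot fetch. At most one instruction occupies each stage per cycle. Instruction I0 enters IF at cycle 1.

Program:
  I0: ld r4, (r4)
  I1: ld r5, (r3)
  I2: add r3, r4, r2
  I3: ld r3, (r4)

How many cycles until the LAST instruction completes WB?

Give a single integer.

Answer: 9

Derivation:
I0 ld r4 <- r4: IF@1 ID@2 stall=0 (-) EX@3 MEM@4 WB@5
I1 ld r5 <- r3: IF@2 ID@3 stall=0 (-) EX@4 MEM@5 WB@6
I2 add r3 <- r4,r2: IF@3 ID@4 stall=1 (RAW on I0.r4 (WB@5)) EX@6 MEM@7 WB@8
I3 ld r3 <- r4: IF@4 ID@6 stall=0 (-) EX@7 MEM@8 WB@9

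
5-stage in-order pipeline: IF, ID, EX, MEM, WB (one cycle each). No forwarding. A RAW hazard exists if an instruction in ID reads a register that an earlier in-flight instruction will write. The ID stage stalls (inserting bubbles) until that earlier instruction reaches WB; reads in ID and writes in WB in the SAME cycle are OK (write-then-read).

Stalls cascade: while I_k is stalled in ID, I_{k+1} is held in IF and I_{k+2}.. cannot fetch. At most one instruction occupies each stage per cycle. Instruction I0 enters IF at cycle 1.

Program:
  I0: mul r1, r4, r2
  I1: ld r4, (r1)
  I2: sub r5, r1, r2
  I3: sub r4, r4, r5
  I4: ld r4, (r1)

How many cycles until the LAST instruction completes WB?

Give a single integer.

Answer: 13

Derivation:
I0 mul r1 <- r4,r2: IF@1 ID@2 stall=0 (-) EX@3 MEM@4 WB@5
I1 ld r4 <- r1: IF@2 ID@3 stall=2 (RAW on I0.r1 (WB@5)) EX@6 MEM@7 WB@8
I2 sub r5 <- r1,r2: IF@3 ID@6 stall=0 (-) EX@7 MEM@8 WB@9
I3 sub r4 <- r4,r5: IF@6 ID@7 stall=2 (RAW on I2.r5 (WB@9)) EX@10 MEM@11 WB@12
I4 ld r4 <- r1: IF@7 ID@10 stall=0 (-) EX@11 MEM@12 WB@13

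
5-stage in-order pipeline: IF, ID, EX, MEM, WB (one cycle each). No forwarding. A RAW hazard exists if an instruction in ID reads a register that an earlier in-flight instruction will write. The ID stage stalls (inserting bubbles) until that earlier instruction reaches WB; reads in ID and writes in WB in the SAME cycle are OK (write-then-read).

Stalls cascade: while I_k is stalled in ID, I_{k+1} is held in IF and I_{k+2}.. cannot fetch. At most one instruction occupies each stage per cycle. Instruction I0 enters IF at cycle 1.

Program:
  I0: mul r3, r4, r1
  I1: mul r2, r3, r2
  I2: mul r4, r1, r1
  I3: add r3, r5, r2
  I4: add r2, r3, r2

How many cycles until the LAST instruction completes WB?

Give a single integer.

I0 mul r3 <- r4,r1: IF@1 ID@2 stall=0 (-) EX@3 MEM@4 WB@5
I1 mul r2 <- r3,r2: IF@2 ID@3 stall=2 (RAW on I0.r3 (WB@5)) EX@6 MEM@7 WB@8
I2 mul r4 <- r1,r1: IF@3 ID@6 stall=0 (-) EX@7 MEM@8 WB@9
I3 add r3 <- r5,r2: IF@6 ID@7 stall=1 (RAW on I1.r2 (WB@8)) EX@9 MEM@10 WB@11
I4 add r2 <- r3,r2: IF@7 ID@9 stall=2 (RAW on I3.r3 (WB@11)) EX@12 MEM@13 WB@14

Answer: 14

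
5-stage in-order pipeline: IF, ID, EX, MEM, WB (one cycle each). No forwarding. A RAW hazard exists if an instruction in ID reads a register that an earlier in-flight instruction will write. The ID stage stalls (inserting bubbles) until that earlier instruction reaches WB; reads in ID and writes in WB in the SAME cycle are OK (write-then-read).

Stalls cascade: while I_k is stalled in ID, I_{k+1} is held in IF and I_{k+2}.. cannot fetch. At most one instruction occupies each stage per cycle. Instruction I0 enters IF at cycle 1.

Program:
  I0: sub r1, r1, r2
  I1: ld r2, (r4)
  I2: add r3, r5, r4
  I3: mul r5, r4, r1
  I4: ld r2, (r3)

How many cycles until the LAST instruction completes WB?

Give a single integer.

Answer: 10

Derivation:
I0 sub r1 <- r1,r2: IF@1 ID@2 stall=0 (-) EX@3 MEM@4 WB@5
I1 ld r2 <- r4: IF@2 ID@3 stall=0 (-) EX@4 MEM@5 WB@6
I2 add r3 <- r5,r4: IF@3 ID@4 stall=0 (-) EX@5 MEM@6 WB@7
I3 mul r5 <- r4,r1: IF@4 ID@5 stall=0 (-) EX@6 MEM@7 WB@8
I4 ld r2 <- r3: IF@5 ID@6 stall=1 (RAW on I2.r3 (WB@7)) EX@8 MEM@9 WB@10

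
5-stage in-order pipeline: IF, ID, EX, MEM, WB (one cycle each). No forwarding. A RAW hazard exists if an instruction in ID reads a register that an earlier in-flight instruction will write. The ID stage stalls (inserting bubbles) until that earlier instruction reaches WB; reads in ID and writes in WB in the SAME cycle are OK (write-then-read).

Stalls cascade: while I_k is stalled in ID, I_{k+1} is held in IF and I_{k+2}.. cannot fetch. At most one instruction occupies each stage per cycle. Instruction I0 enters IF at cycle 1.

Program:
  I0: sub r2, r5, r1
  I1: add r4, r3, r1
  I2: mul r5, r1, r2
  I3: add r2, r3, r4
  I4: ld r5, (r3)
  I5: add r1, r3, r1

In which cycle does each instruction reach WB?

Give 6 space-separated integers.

I0 sub r2 <- r5,r1: IF@1 ID@2 stall=0 (-) EX@3 MEM@4 WB@5
I1 add r4 <- r3,r1: IF@2 ID@3 stall=0 (-) EX@4 MEM@5 WB@6
I2 mul r5 <- r1,r2: IF@3 ID@4 stall=1 (RAW on I0.r2 (WB@5)) EX@6 MEM@7 WB@8
I3 add r2 <- r3,r4: IF@4 ID@6 stall=0 (-) EX@7 MEM@8 WB@9
I4 ld r5 <- r3: IF@6 ID@7 stall=0 (-) EX@8 MEM@9 WB@10
I5 add r1 <- r3,r1: IF@7 ID@8 stall=0 (-) EX@9 MEM@10 WB@11

Answer: 5 6 8 9 10 11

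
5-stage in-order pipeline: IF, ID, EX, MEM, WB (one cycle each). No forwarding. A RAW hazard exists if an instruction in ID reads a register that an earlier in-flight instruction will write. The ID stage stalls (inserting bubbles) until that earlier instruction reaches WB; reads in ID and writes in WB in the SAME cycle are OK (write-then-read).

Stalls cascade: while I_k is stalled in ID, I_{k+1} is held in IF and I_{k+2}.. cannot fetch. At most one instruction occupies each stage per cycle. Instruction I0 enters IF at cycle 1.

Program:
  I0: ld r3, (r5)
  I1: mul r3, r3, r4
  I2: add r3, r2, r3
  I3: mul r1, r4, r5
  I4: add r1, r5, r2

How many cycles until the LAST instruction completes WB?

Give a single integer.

I0 ld r3 <- r5: IF@1 ID@2 stall=0 (-) EX@3 MEM@4 WB@5
I1 mul r3 <- r3,r4: IF@2 ID@3 stall=2 (RAW on I0.r3 (WB@5)) EX@6 MEM@7 WB@8
I2 add r3 <- r2,r3: IF@3 ID@6 stall=2 (RAW on I1.r3 (WB@8)) EX@9 MEM@10 WB@11
I3 mul r1 <- r4,r5: IF@6 ID@9 stall=0 (-) EX@10 MEM@11 WB@12
I4 add r1 <- r5,r2: IF@9 ID@10 stall=0 (-) EX@11 MEM@12 WB@13

Answer: 13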